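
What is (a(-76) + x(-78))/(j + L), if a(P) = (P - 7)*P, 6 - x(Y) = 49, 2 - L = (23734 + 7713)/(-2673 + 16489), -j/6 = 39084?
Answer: -86557240/3239911079 ≈ -0.026716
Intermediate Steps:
j = -234504 (j = -6*39084 = -234504)
L = -3815/13816 (L = 2 - (23734 + 7713)/(-2673 + 16489) = 2 - 31447/13816 = -3815/13816 ≈ -0.27613)
x(Y) = -43 (x(Y) = 6 - 1*49 = 6 - 49 = -43)
a(P) = P*(-7 + P) (a(P) = (-7 + P)*P = P*(-7 + P))
(a(-76) + x(-78))/(j + L) = (-76*(-7 - 76) - 43)/(-234504 - 3815/13816) = (-76*(-83) - 43)/(-3239911079/13816) = (6308 - 43)*(-13816/3239911079) = 6265*(-13816/3239911079) = -86557240/3239911079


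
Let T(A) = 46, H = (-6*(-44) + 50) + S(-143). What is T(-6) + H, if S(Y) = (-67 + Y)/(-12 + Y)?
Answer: 11202/31 ≈ 361.35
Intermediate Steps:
S(Y) = (-67 + Y)/(-12 + Y)
H = 9776/31 (H = (-6*(-44) + 50) + (-67 - 143)/(-12 - 143) = (264 + 50) - 210/(-155) = 314 - 1/155*(-210) = 314 + 42/31 = 9776/31 ≈ 315.35)
T(-6) + H = 46 + 9776/31 = 11202/31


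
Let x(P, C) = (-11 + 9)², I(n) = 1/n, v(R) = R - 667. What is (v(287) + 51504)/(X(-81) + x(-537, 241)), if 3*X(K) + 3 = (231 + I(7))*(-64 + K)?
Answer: -1073604/234547 ≈ -4.5774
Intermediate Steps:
v(R) = -667 + R
x(P, C) = 4 (x(P, C) = (-2)² = 4)
X(K) = -103573/21 + 1618*K/21 (X(K) = -1 + ((231 + 1/7)*(-64 + K))/3 = -1 + ((231 + ⅐)*(-64 + K))/3 = -1 + (1618*(-64 + K)/7)/3 = -1 + (-103552/7 + 1618*K/7)/3 = -1 + (-103552/21 + 1618*K/21) = -103573/21 + 1618*K/21)
(v(287) + 51504)/(X(-81) + x(-537, 241)) = ((-667 + 287) + 51504)/((-103573/21 + (1618/21)*(-81)) + 4) = (-380 + 51504)/((-103573/21 - 43686/7) + 4) = 51124/(-234631/21 + 4) = 51124/(-234547/21) = 51124*(-21/234547) = -1073604/234547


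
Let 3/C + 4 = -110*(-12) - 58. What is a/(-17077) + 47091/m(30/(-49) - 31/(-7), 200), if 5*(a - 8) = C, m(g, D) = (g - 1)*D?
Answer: 8261759119089/98821183600 ≈ 83.603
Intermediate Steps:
m(g, D) = D*(-1 + g) (m(g, D) = (-1 + g)*D = D*(-1 + g))
C = 3/1258 (C = 3/(-4 + (-110*(-12) - 58)) = 3/(-4 + (1320 - 58)) = 3/(-4 + 1262) = 3/1258 ≈ 0.0023847)
a = 50323/6290 (a = 8 + (⅕)*(3/1258) = 8 + 3/6290 = 50323/6290 ≈ 8.0005)
a/(-17077) + 47091/m(30/(-49) - 31/(-7), 200) = (50323/6290)/(-17077) + 47091/((200*(-1 + (30/(-49) - 31/(-7))))) = (50323/6290)*(-1/17077) + 47091/((200*(-1 + (30*(-1/49) - 31*(-⅐))))) = -50323/107414330 + 47091/((200*(-1 + (-30/49 + 31/7)))) = -50323/107414330 + 47091/((200*(-1 + 187/49))) = -50323/107414330 + 47091/((200*(138/49))) = -50323/107414330 + 47091/(27600/49) = -50323/107414330 + 47091*(49/27600) = -50323/107414330 + 769153/9200 = 8261759119089/98821183600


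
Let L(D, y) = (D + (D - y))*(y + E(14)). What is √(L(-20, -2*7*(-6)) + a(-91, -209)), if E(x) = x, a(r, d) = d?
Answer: I*√12361 ≈ 111.18*I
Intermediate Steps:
L(D, y) = (14 + y)*(-y + 2*D) (L(D, y) = (D + (D - y))*(y + 14) = (-y + 2*D)*(14 + y) = (14 + y)*(-y + 2*D))
√(L(-20, -2*7*(-6)) + a(-91, -209)) = √((-(-2*7*(-6))² - 14*(-2*7)*(-6) + 28*(-20) + 2*(-20)*(-2*7*(-6))) - 209) = √((-(-14*(-6))² - (-196)*(-6) - 560 + 2*(-20)*(-14*(-6))) - 209) = √((-1*84² - 14*84 - 560 + 2*(-20)*84) - 209) = √((-1*7056 - 1176 - 560 - 3360) - 209) = √((-7056 - 1176 - 560 - 3360) - 209) = √(-12152 - 209) = √(-12361) = I*√12361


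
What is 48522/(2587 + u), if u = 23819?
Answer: 8087/4401 ≈ 1.8375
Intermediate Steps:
48522/(2587 + u) = 48522/(2587 + 23819) = 48522/26406 = 48522*(1/26406) = 8087/4401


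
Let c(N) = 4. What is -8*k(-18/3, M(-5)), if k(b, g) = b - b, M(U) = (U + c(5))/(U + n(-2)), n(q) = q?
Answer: 0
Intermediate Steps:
M(U) = (4 + U)/(-2 + U) (M(U) = (U + 4)/(U - 2) = (4 + U)/(-2 + U))
k(b, g) = 0
-8*k(-18/3, M(-5)) = -8*0 = 0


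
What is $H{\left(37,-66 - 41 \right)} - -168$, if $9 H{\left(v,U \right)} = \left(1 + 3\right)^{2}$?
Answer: $\frac{1528}{9} \approx 169.78$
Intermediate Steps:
$H{\left(v,U \right)} = \frac{16}{9}$ ($H{\left(v,U \right)} = \frac{\left(1 + 3\right)^{2}}{9} = \frac{4^{2}}{9} = \frac{1}{9} \cdot 16 = \frac{16}{9}$)
$H{\left(37,-66 - 41 \right)} - -168 = \frac{16}{9} - -168 = \frac{16}{9} + 168 = \frac{1528}{9}$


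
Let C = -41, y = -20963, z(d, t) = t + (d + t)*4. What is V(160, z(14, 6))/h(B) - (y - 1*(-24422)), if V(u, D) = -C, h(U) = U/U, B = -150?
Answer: -3418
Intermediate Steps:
z(d, t) = 4*d + 5*t (z(d, t) = t + (4*d + 4*t) = 4*d + 5*t)
h(U) = 1
V(u, D) = 41 (V(u, D) = -1*(-41) = 41)
V(160, z(14, 6))/h(B) - (y - 1*(-24422)) = 41/1 - (-20963 - 1*(-24422)) = 41*1 - (-20963 + 24422) = 41 - 1*3459 = 41 - 3459 = -3418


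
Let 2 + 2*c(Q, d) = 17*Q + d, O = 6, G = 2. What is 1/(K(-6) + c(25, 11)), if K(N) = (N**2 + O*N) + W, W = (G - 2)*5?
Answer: 1/217 ≈ 0.0046083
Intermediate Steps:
W = 0 (W = (2 - 2)*5 = 0*5 = 0)
c(Q, d) = -1 + d/2 + 17*Q/2 (c(Q, d) = -1 + (17*Q + d)/2 = -1 + (d + 17*Q)/2 = -1 + (d/2 + 17*Q/2) = -1 + d/2 + 17*Q/2)
K(N) = N**2 + 6*N (K(N) = (N**2 + 6*N) + 0 = N**2 + 6*N)
1/(K(-6) + c(25, 11)) = 1/(-6*(6 - 6) + (-1 + (1/2)*11 + (17/2)*25)) = 1/(-6*0 + (-1 + 11/2 + 425/2)) = 1/(0 + 217) = 1/217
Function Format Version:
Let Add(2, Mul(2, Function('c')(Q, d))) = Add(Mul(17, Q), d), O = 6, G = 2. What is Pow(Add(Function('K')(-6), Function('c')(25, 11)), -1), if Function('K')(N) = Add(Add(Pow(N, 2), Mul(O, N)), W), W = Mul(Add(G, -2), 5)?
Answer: Rational(1, 217) ≈ 0.0046083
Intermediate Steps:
W = 0 (W = Mul(Add(2, -2), 5) = Mul(0, 5) = 0)
Function('c')(Q, d) = Add(-1, Mul(Rational(1, 2), d), Mul(Rational(17, 2), Q)) (Function('c')(Q, d) = Add(-1, Mul(Rational(1, 2), Add(Mul(17, Q), d))) = Add(-1, Mul(Rational(1, 2), Add(d, Mul(17, Q)))) = Add(-1, Add(Mul(Rational(1, 2), d), Mul(Rational(17, 2), Q))) = Add(-1, Mul(Rational(1, 2), d), Mul(Rational(17, 2), Q)))
Function('K')(N) = Add(Pow(N, 2), Mul(6, N)) (Function('K')(N) = Add(Add(Pow(N, 2), Mul(6, N)), 0) = Add(Pow(N, 2), Mul(6, N)))
Pow(Add(Function('K')(-6), Function('c')(25, 11)), -1) = Pow(Add(Mul(-6, Add(6, -6)), Add(-1, Mul(Rational(1, 2), 11), Mul(Rational(17, 2), 25))), -1) = Pow(Add(Mul(-6, 0), Add(-1, Rational(11, 2), Rational(425, 2))), -1) = Pow(Add(0, 217), -1) = Pow(217, -1) = Rational(1, 217)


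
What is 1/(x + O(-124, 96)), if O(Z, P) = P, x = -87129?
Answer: -1/87033 ≈ -1.1490e-5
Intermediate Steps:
1/(x + O(-124, 96)) = 1/(-87129 + 96) = 1/(-87033) = -1/87033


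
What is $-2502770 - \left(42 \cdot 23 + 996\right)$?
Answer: $-2504732$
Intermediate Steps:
$-2502770 - \left(42 \cdot 23 + 996\right) = -2502770 - \left(966 + 996\right) = -2502770 - 1962 = -2504732$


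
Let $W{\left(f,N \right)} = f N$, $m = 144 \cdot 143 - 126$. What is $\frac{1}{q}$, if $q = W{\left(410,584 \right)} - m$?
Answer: $\frac{1}{218974} \approx 4.5668 \cdot 10^{-6}$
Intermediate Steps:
$m = 20466$ ($m = 20592 - 126 = 20466$)
$W{\left(f,N \right)} = N f$
$q = 218974$ ($q = 584 \cdot 410 - 20466 = 239440 - 20466 = 218974$)
$\frac{1}{q} = \frac{1}{218974}$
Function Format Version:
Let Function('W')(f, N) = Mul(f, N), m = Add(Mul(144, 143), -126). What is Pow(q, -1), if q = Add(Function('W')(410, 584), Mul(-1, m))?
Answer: Rational(1, 218974) ≈ 4.5668e-6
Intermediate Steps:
m = 20466 (m = Add(20592, -126) = 20466)
Function('W')(f, N) = Mul(N, f)
q = 218974 (q = Add(Mul(584, 410), Mul(-1, 20466)) = Add(239440, -20466) = 218974)
Pow(q, -1) = Pow(218974, -1) = Rational(1, 218974)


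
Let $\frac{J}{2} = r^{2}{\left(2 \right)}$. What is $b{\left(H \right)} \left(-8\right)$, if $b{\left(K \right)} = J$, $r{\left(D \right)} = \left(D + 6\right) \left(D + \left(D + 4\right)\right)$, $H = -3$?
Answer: $-65536$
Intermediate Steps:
$r{\left(D \right)} = \left(4 + 2 D\right) \left(6 + D\right)$ ($r{\left(D \right)} = \left(6 + D\right) \left(D + \left(4 + D\right)\right) = \left(6 + D\right) \left(4 + 2 D\right) = \left(4 + 2 D\right) \left(6 + D\right)$)
$J = 8192$ ($J = 2 \left(24 + 2 \cdot 2^{2} + 16 \cdot 2\right)^{2} = 2 \left(24 + 2 \cdot 4 + 32\right)^{2} = 2 \left(24 + 8 + 32\right)^{2} = 2 \cdot 64^{2} = 2 \cdot 4096 = 8192$)
$b{\left(K \right)} = 8192$
$b{\left(H \right)} \left(-8\right) = 8192 \left(-8\right) = -65536$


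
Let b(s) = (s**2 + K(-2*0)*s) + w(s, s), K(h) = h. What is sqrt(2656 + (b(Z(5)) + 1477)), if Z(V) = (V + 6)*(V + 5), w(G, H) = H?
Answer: sqrt(16343) ≈ 127.84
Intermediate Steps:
Z(V) = (5 + V)*(6 + V) (Z(V) = (6 + V)*(5 + V) = (5 + V)*(6 + V))
b(s) = s + s**2 (b(s) = (s**2 + (-2*0)*s) + s = (s**2 + 0*s) + s = (s**2 + 0) + s = s**2 + s = s + s**2)
sqrt(2656 + (b(Z(5)) + 1477)) = sqrt(2656 + ((30 + 5**2 + 11*5)*(1 + (30 + 5**2 + 11*5)) + 1477)) = sqrt(2656 + ((30 + 25 + 55)*(1 + (30 + 25 + 55)) + 1477)) = sqrt(2656 + (110*(1 + 110) + 1477)) = sqrt(2656 + (110*111 + 1477)) = sqrt(2656 + (12210 + 1477)) = sqrt(2656 + 13687) = sqrt(16343)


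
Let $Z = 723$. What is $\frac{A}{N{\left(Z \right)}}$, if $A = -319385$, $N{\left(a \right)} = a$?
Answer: $- \frac{319385}{723} \approx -441.75$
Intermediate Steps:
$\frac{A}{N{\left(Z \right)}} = - \frac{319385}{723}$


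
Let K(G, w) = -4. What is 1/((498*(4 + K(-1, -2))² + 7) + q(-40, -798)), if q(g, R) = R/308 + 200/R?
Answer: 8778/36503 ≈ 0.24047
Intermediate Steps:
q(g, R) = 200/R + R/308 (q(g, R) = R*(1/308) + 200/R = R/308 + 200/R = 200/R + R/308)
1/((498*(4 + K(-1, -2))² + 7) + q(-40, -798)) = 1/((498*(4 - 4)² + 7) + (200/(-798) + (1/308)*(-798))) = 1/((498*0² + 7) + (200*(-1/798) - 57/22)) = 1/((498*0 + 7) + (-100/399 - 57/22)) = 1/((0 + 7) - 24943/8778) = 1/(7 - 24943/8778) = 1/(36503/8778) = 8778/36503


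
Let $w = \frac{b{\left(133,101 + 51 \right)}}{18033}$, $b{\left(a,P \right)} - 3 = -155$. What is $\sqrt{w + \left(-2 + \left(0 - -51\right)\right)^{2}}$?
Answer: $\frac{\sqrt{780776261673}}{18033} \approx 49.0$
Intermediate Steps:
$b{\left(a,P \right)} = -152$ ($b{\left(a,P \right)} = 3 - 155 = -152$)
$w = - \frac{152}{18033} \approx -0.008429$
$\sqrt{w + \left(-2 + \left(0 - -51\right)\right)^{2}} = \sqrt{- \frac{152}{18033} + \left(-2 + \left(0 - -51\right)\right)^{2}} = \sqrt{- \frac{152}{18033} + \left(-2 + \left(0 + 51\right)\right)^{2}} = \sqrt{- \frac{152}{18033} + \left(-2 + 51\right)^{2}} = \sqrt{- \frac{152}{18033} + 49^{2}} = \sqrt{- \frac{152}{18033} + 2401} = \sqrt{\frac{43297081}{18033}} = \frac{\sqrt{780776261673}}{18033}$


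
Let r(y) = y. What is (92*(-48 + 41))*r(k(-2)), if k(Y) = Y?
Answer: 1288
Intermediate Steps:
(92*(-48 + 41))*r(k(-2)) = (92*(-48 + 41))*(-2) = (92*(-7))*(-2) = -644*(-2) = 1288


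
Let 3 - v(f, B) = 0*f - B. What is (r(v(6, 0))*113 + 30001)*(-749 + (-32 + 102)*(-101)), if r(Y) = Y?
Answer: -237228460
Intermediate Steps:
v(f, B) = 3 + B (v(f, B) = 3 - (0*f - B) = 3 - (0 - B) = 3 - (-1)*B = 3 + B)
(r(v(6, 0))*113 + 30001)*(-749 + (-32 + 102)*(-101)) = ((3 + 0)*113 + 30001)*(-749 + (-32 + 102)*(-101)) = (3*113 + 30001)*(-749 + 70*(-101)) = (339 + 30001)*(-749 - 7070) = 30340*(-7819) = -237228460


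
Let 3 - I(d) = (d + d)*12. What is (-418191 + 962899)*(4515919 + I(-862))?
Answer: 2471127759880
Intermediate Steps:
I(d) = 3 - 24*d (I(d) = 3 - (d + d)*12 = 3 - 2*d*12 = 3 - 24*d)
(-418191 + 962899)*(4515919 + I(-862)) = (-418191 + 962899)*(4515919 + (3 - 24*(-862))) = 544708*(4515919 + (3 + 20688)) = 544708*(4515919 + 20691) = 544708*4536610 = 2471127759880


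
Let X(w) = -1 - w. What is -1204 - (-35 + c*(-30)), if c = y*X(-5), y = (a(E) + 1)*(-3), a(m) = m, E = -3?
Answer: -449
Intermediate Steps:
y = 6 (y = (-3 + 1)*(-3) = -2*(-3) = 6)
c = 24 (c = 6*(-1 - 1*(-5)) = 6*(-1 + 5) = 6*4 = 24)
-1204 - (-35 + c*(-30)) = -1204 - (-35 + 24*(-30)) = -1204 - (-35 - 720) = -1204 - 1*(-755) = -1204 + 755 = -449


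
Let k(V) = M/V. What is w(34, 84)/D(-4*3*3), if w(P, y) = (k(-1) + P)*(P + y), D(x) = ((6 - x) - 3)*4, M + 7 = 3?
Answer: 1121/39 ≈ 28.744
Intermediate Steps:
M = -4 (M = -7 + 3 = -4)
k(V) = -4/V
D(x) = 12 - 4*x (D(x) = (3 - x)*4 = 12 - 4*x)
w(P, y) = (4 + P)*(P + y) (w(P, y) = (-4/(-1) + P)*(P + y) = (-4*(-1) + P)*(P + y) = (4 + P)*(P + y))
w(34, 84)/D(-4*3*3) = (34² + 4*34 + 4*84 + 34*84)/(12 - 4*(-4*3)*3) = (1156 + 136 + 336 + 2856)/(12 - (-48)*3) = 4484/(12 - 4*(-36)) = 4484/(12 + 144) = 4484/156 = 4484*(1/156) = 1121/39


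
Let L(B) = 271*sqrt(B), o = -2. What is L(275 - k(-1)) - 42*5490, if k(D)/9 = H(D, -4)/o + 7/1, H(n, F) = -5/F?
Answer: -230580 + 271*sqrt(3482)/4 ≈ -2.2658e+5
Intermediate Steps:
k(D) = 459/8 (k(D) = 9*(-5/(-4)/(-2) + 7/1) = 9*(-5*(-1/4)*(-1/2) + 7*1) = 9*((5/4)*(-1/2) + 7) = 9*(-5/8 + 7) = 9*(51/8) = 459/8)
L(275 - k(-1)) - 42*5490 = 271*sqrt(275 - 1*459/8) - 42*5490 = 271*sqrt(275 - 459/8) - 1*230580 = 271*sqrt(1741/8) - 230580 = 271*(sqrt(3482)/4) - 230580 = 271*sqrt(3482)/4 - 230580 = -230580 + 271*sqrt(3482)/4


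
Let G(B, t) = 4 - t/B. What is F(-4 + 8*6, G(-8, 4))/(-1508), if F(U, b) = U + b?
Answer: -97/3016 ≈ -0.032162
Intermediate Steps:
G(B, t) = 4 - t/B
F(-4 + 8*6, G(-8, 4))/(-1508) = ((-4 + 8*6) + (4 - 1*4/(-8)))/(-1508) = ((-4 + 48) + (4 - 1*4*(-1/8)))*(-1/1508) = (44 + (4 + 1/2))*(-1/1508) = (44 + 9/2)*(-1/1508) = (97/2)*(-1/1508) = -97/3016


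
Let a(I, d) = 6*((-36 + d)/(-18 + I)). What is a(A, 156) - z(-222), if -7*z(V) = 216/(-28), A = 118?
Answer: 1494/245 ≈ 6.0980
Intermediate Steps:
a(I, d) = 6*(-36 + d)/(-18 + I) (a(I, d) = 6*((-36 + d)/(-18 + I)) = 6*(-36 + d)/(-18 + I))
z(V) = 54/49 (z(V) = -216/(7*(-28)) = -216*(-1)/(7*28) = -⅐*(-54/7) = 54/49)
a(A, 156) - z(-222) = 6*(-36 + 156)/(-18 + 118) - 1*54/49 = 6*120/100 - 54/49 = 6*(1/100)*120 - 54/49 = 36/5 - 54/49 = 1494/245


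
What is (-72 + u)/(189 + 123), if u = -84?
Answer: -½ ≈ -0.50000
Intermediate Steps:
(-72 + u)/(189 + 123) = (-72 - 84)/(189 + 123) = -156/312 = -156*1/312 = -½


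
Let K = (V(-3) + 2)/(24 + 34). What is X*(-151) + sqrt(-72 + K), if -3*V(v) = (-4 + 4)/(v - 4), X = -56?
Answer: 8456 + I*sqrt(60523)/29 ≈ 8456.0 + 8.4832*I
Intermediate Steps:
V(v) = 0 (V(v) = -(-4 + 4)/(3*(v - 4)) = -0/(-4 + v) = -1/3*0 = 0)
K = 1/29 (K = (0 + 2)/(24 + 34) = 2/58 = 2*(1/58) = 1/29 ≈ 0.034483)
X*(-151) + sqrt(-72 + K) = -56*(-151) + sqrt(-72 + 1/29) = 8456 + sqrt(-2087/29) = 8456 + I*sqrt(60523)/29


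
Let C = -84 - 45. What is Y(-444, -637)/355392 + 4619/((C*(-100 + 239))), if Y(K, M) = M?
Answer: -550992565/2124177984 ≈ -0.25939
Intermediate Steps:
C = -129
Y(-444, -637)/355392 + 4619/((C*(-100 + 239))) = -637/355392 + 4619/((-129*(-100 + 239))) = -637*1/355392 + 4619/((-129*139)) = -637/355392 + 4619/(-17931) = -637/355392 + 4619*(-1/17931) = -637/355392 - 4619/17931 = -550992565/2124177984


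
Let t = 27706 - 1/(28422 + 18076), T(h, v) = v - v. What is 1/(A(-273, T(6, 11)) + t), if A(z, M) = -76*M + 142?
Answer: 46498/1294876303 ≈ 3.5909e-5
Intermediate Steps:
T(h, v) = 0
A(z, M) = 142 - 76*M
t = 1288273587/46498 (t = 27706 - 1/46498 = 1288273587/46498 ≈ 27706.)
1/(A(-273, T(6, 11)) + t) = 1/((142 - 76*0) + 1288273587/46498) = 1/((142 + 0) + 1288273587/46498) = 1/(142 + 1288273587/46498) = 1/(1294876303/46498) = 46498/1294876303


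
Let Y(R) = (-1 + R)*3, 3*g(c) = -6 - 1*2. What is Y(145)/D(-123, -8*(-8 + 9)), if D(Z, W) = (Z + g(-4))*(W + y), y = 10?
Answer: -648/377 ≈ -1.7188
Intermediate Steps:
g(c) = -8/3 (g(c) = (-6 - 1*2)/3 = (-6 - 2)/3 = (1/3)*(-8) = -8/3)
Y(R) = -3 + 3*R
D(Z, W) = (10 + W)*(-8/3 + Z) (D(Z, W) = (Z - 8/3)*(W + 10) = (-8/3 + Z)*(10 + W) = (10 + W)*(-8/3 + Z))
Y(145)/D(-123, -8*(-8 + 9)) = (-3 + 3*145)/(-80/3 + 10*(-123) - (-64)*(-8 + 9)/3 - 8*(-8 + 9)*(-123)) = (-3 + 435)/(-80/3 - 1230 - (-64)/3 - 8*1*(-123)) = 432/(-80/3 - 1230 - 8/3*(-8) - 8*(-123)) = 432/(-80/3 - 1230 + 64/3 + 984) = 432/(-754/3) = 432*(-3/754) = -648/377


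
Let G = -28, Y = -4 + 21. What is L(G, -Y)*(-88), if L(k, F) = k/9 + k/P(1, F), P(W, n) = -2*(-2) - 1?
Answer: 9856/9 ≈ 1095.1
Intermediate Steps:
Y = 17
P(W, n) = 3 (P(W, n) = 4 - 1 = 3)
L(k, F) = 4*k/9 (L(k, F) = k/9 + k/3 = 4*k/9)
L(G, -Y)*(-88) = ((4/9)*(-28))*(-88) = -112/9*(-88) = 9856/9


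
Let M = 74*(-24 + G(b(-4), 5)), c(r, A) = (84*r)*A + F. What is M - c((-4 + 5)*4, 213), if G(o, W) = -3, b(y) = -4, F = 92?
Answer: -73658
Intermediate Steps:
c(r, A) = 92 + 84*A*r (c(r, A) = (84*r)*A + 92 = 84*A*r + 92 = 92 + 84*A*r)
M = -1998 (M = 74*(-24 - 3) = 74*(-27) = -1998)
M - c((-4 + 5)*4, 213) = -1998 - (92 + 84*213*((-4 + 5)*4)) = -1998 - (92 + 84*213*(1*4)) = -1998 - (92 + 84*213*4) = -1998 - (92 + 71568) = -1998 - 1*71660 = -1998 - 71660 = -73658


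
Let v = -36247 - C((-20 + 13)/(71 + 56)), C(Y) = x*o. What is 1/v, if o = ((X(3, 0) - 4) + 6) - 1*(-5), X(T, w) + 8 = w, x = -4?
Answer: -1/36251 ≈ -2.7585e-5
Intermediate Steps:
X(T, w) = -8 + w
o = -1 (o = (((-8 + 0) - 4) + 6) - 1*(-5) = ((-8 - 4) + 6) + 5 = (-12 + 6) + 5 = -6 + 5 = -1)
C(Y) = 4 (C(Y) = -4*(-1) = 4)
v = -36251 (v = -36247 - 1*4 = -36247 - 4 = -36251)
1/v = 1/(-36251) = -1/36251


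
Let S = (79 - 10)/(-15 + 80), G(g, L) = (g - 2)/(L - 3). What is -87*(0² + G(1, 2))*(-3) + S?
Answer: 17034/65 ≈ 262.06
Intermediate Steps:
G(g, L) = (-2 + g)/(-3 + L)
S = 69/65 ≈ 1.0615
-87*(0² + G(1, 2))*(-3) + S = -87*(0² + (-2 + 1)/(-3 + 2))*(-3) + 69/65 = -87*(0 - 1/(-1))*(-3) + 69/65 = -87*(0 - 1*(-1))*(-3) + 69/65 = -87*(0 + 1)*(-3) + 69/65 = -87*(-3) + 69/65 = 261 + 69/65 = 17034/65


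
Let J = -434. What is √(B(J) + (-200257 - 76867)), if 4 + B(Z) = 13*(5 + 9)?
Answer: I*√276946 ≈ 526.26*I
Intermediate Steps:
B(Z) = 178 (B(Z) = -4 + 13*(5 + 9) = -4 + 13*14 = -4 + 182 = 178)
√(B(J) + (-200257 - 76867)) = √(178 + (-200257 - 76867)) = √(178 - 277124) = √(-276946) = I*√276946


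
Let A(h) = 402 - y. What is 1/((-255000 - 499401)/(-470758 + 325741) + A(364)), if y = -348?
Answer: 48339/36505717 ≈ 0.0013241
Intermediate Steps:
A(h) = 750 (A(h) = 402 - 1*(-348) = 402 + 348 = 750)
1/((-255000 - 499401)/(-470758 + 325741) + A(364)) = 1/((-255000 - 499401)/(-470758 + 325741) + 750) = 1/(-754401/(-145017) + 750) = 1/(-754401*(-1/145017) + 750) = 1/(251467/48339 + 750) = 1/(36505717/48339) = 48339/36505717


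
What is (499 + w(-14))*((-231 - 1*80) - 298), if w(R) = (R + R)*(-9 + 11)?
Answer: -269787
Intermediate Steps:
w(R) = 4*R (w(R) = (2*R)*2 = 4*R)
(499 + w(-14))*((-231 - 1*80) - 298) = (499 + 4*(-14))*((-231 - 1*80) - 298) = (499 - 56)*((-231 - 80) - 298) = 443*(-311 - 298) = 443*(-609) = -269787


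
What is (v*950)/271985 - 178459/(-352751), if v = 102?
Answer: 124390591/144275159 ≈ 0.86218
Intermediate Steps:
(v*950)/271985 - 178459/(-352751) = (102*950)/271985 - 178459/(-352751) = 96900*(1/271985) - 178459*(-1/352751) = 1020/2863 + 178459/352751 = 124390591/144275159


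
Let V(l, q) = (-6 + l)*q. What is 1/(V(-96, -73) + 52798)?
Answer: 1/60244 ≈ 1.6599e-5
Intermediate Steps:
V(l, q) = q*(-6 + l)
1/(V(-96, -73) + 52798) = 1/(-73*(-6 - 96) + 52798) = 1/(-73*(-102) + 52798) = 1/(7446 + 52798) = 1/60244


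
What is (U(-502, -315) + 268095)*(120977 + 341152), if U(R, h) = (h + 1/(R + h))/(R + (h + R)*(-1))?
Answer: 10628247830074867/85785 ≈ 1.2389e+11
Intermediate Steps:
U(R, h) = -(h + 1/(R + h))/h (U(R, h) = (h + 1/(R + h))/(R + (R + h)*(-1)) = (h + 1/(R + h))/(R + (-R - h)) = (h + 1/(R + h))/((-h)) = (h + 1/(R + h))*(-1/h) = -(h + 1/(R + h))/h)
(U(-502, -315) + 268095)*(120977 + 341152) = ((-1 - 1*(-315)² - 1*(-502)*(-315))/((-315)*(-502 - 315)) + 268095)*(120977 + 341152) = (-1/315*(-1 - 1*99225 - 158130)/(-817) + 268095)*462129 = (-1/315*(-1/817)*(-1 - 99225 - 158130) + 268095)*462129 = (-1/315*(-1/817)*(-257356) + 268095)*462129 = (-257356/257355 + 268095)*462129 = (68995331369/257355)*462129 = 10628247830074867/85785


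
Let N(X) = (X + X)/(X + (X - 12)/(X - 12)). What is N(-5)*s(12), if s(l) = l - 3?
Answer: 45/2 ≈ 22.500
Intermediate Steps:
s(l) = -3 + l
N(X) = 2*X/(1 + X) (N(X) = (2*X)/(X + (-12 + X)/(-12 + X)) = (2*X)/(X + 1) = (2*X)/(1 + X) = 2*X/(1 + X))
N(-5)*s(12) = (2*(-5)/(1 - 5))*(-3 + 12) = (2*(-5)/(-4))*9 = (2*(-5)*(-¼))*9 = (5/2)*9 = 45/2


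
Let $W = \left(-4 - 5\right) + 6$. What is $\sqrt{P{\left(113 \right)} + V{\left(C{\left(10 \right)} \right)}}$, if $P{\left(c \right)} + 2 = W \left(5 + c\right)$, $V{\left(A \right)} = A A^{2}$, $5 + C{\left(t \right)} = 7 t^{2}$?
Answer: $\sqrt{335702019} \approx 18322.0$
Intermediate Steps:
$W = -3$ ($W = -9 + 6 = -3$)
$C{\left(t \right)} = -5 + 7 t^{2}$
$V{\left(A \right)} = A^{3}$
$P{\left(c \right)} = -17 - 3 c$ ($P{\left(c \right)} = -2 - 3 \left(5 + c\right) = -2 - \left(15 + 3 c\right) = -17 - 3 c$)
$\sqrt{P{\left(113 \right)} + V{\left(C{\left(10 \right)} \right)}} = \sqrt{\left(-17 - 339\right) + \left(-5 + 7 \cdot 10^{2}\right)^{3}} = \sqrt{\left(-17 - 339\right) + \left(-5 + 7 \cdot 100\right)^{3}} = \sqrt{-356 + \left(-5 + 700\right)^{3}} = \sqrt{-356 + 695^{3}} = \sqrt{-356 + 335702375} = \sqrt{335702019}$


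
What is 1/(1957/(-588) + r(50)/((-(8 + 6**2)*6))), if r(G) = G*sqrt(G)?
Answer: -139236636/388380479 + 39616500*sqrt(2)/388380479 ≈ -0.21425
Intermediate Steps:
r(G) = G**(3/2)
1/(1957/(-588) + r(50)/((-(8 + 6**2)*6))) = 1/(1957/(-588) + 50**(3/2)/((-(8 + 6**2)*6))) = 1/(1957*(-1/588) + (250*sqrt(2))/((-(8 + 36)*6))) = 1/(-1957/588 + (250*sqrt(2))/((-44*6))) = 1/(-1957/588 + (250*sqrt(2))/((-1*264))) = 1/(-1957/588 + (250*sqrt(2))/(-264)) = 1/(-1957/588 + (250*sqrt(2))*(-1/264)) = 1/(-1957/588 - 125*sqrt(2)/132)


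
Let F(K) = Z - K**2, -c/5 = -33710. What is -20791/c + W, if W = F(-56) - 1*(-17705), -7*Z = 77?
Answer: 2453730109/168550 ≈ 14558.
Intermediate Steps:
c = 168550 (c = -5*(-33710) = 168550)
Z = -11 (Z = -1/7*77 = -11)
F(K) = -11 - K**2
W = 14558 (W = (-11 - 1*(-56)**2) - 1*(-17705) = (-11 - 1*3136) + 17705 = (-11 - 3136) + 17705 = -3147 + 17705 = 14558)
-20791/c + W = -20791/168550 + 14558 = 2453730109/168550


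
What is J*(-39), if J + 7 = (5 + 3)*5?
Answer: -1287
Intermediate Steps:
J = 33 (J = -7 + (5 + 3)*5 = -7 + 8*5 = -7 + 40 = 33)
J*(-39) = 33*(-39) = -1287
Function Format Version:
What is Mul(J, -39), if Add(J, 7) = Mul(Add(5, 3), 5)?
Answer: -1287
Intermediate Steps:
J = 33 (J = Add(-7, Mul(Add(5, 3), 5)) = Add(-7, Mul(8, 5)) = Add(-7, 40) = 33)
Mul(J, -39) = Mul(33, -39) = -1287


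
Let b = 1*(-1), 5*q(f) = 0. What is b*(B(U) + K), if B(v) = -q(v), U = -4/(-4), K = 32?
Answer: -32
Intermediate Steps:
q(f) = 0 (q(f) = (1/5)*0 = 0)
U = 1 (U = -4*(-1/4) = 1)
b = -1
B(v) = 0 (B(v) = -1*0 = 0)
b*(B(U) + K) = -(0 + 32) = -1*32 = -32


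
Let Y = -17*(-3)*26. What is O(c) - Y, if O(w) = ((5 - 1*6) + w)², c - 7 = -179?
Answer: 28603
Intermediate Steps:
c = -172 (c = 7 - 179 = -172)
O(w) = (-1 + w)² (O(w) = ((5 - 6) + w)² = (-1 + w)²)
Y = 1326 (Y = 51*26 = 1326)
O(c) - Y = (-1 - 172)² - 1*1326 = (-173)² - 1326 = 29929 - 1326 = 28603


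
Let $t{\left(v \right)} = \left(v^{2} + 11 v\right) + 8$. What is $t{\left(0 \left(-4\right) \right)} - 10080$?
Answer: $-10072$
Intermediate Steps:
$t{\left(v \right)} = 8 + v^{2} + 11 v$
$t{\left(0 \left(-4\right) \right)} - 10080 = \left(8 + \left(0 \left(-4\right)\right)^{2} + 11 \cdot 0 \left(-4\right)\right) - 10080 = \left(8 + 0^{2} + 11 \cdot 0\right) - 10080 = \left(8 + 0 + 0\right) - 10080 = 8 - 10080 = -10072$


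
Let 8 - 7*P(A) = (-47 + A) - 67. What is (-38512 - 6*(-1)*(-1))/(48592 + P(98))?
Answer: -134813/170084 ≈ -0.79263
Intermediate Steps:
P(A) = 122/7 - A/7 (P(A) = 8/7 - ((-47 + A) - 67)/7 = 8/7 - (-114 + A)/7 = 8/7 + (114/7 - A/7) = 122/7 - A/7)
(-38512 - 6*(-1)*(-1))/(48592 + P(98)) = (-38512 - 6*(-1)*(-1))/(48592 + (122/7 - ⅐*98)) = (-38512 + 6*(-1))/(48592 + (122/7 - 14)) = (-38512 - 6)/(48592 + 24/7) = -38518/340168/7 = -38518*7/340168 = -134813/170084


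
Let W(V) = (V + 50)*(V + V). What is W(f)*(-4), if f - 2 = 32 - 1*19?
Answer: -7800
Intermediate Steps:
f = 15 (f = 2 + (32 - 1*19) = 2 + (32 - 19) = 2 + 13 = 15)
W(V) = 2*V*(50 + V) (W(V) = (50 + V)*(2*V) = 2*V*(50 + V))
W(f)*(-4) = (2*15*(50 + 15))*(-4) = (2*15*65)*(-4) = 1950*(-4) = -7800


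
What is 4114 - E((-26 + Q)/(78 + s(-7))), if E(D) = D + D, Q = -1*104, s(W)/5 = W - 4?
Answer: 94882/23 ≈ 4125.3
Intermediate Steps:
s(W) = -20 + 5*W (s(W) = 5*(W - 4) = 5*(-4 + W) = -20 + 5*W)
Q = -104
E(D) = 2*D
4114 - E((-26 + Q)/(78 + s(-7))) = 4114 - 2*(-26 - 104)/(78 + (-20 + 5*(-7))) = 4114 - 2*(-130/(78 + (-20 - 35))) = 4114 - 2*(-130/(78 - 55)) = 4114 - 2*(-130/23) = 4114 - 2*(-130*1/23) = 4114 - 2*(-130)/23 = 4114 - 1*(-260/23) = 4114 + 260/23 = 94882/23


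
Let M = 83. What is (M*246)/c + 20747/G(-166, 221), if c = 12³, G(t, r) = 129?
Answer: 2138041/12384 ≈ 172.65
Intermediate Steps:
c = 1728
(M*246)/c + 20747/G(-166, 221) = (83*246)/1728 + 20747/129 = 20418*(1/1728) + 20747*(1/129) = 3403/288 + 20747/129 = 2138041/12384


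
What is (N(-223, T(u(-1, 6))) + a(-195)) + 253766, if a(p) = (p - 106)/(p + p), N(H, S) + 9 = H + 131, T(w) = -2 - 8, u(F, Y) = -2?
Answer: 98929651/390 ≈ 2.5367e+5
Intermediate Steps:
T(w) = -10
N(H, S) = 122 + H (N(H, S) = -9 + (H + 131) = -9 + (131 + H) = 122 + H)
a(p) = (-106 + p)/(2*p) (a(p) = (-106 + p)/((2*p)) = (-106 + p)*(1/(2*p)) = (-106 + p)/(2*p))
(N(-223, T(u(-1, 6))) + a(-195)) + 253766 = ((122 - 223) + (½)*(-106 - 195)/(-195)) + 253766 = (-101 + (½)*(-1/195)*(-301)) + 253766 = (-101 + 301/390) + 253766 = -39089/390 + 253766 = 98929651/390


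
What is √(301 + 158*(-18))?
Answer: I*√2543 ≈ 50.428*I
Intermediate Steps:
√(301 + 158*(-18)) = √(301 - 2844) = √(-2543) = I*√2543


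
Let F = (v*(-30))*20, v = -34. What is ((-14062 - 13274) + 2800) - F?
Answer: -44936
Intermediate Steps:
F = 20400 (F = -34*(-30)*20 = 1020*20 = 20400)
((-14062 - 13274) + 2800) - F = ((-14062 - 13274) + 2800) - 1*20400 = (-27336 + 2800) - 20400 = -24536 - 20400 = -44936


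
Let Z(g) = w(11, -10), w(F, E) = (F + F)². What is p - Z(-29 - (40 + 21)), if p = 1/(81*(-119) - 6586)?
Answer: -7852901/16225 ≈ -484.00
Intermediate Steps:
w(F, E) = 4*F² (w(F, E) = (2*F)² = 4*F²)
Z(g) = 484 (Z(g) = 4*11² = 4*121 = 484)
p = -1/16225 (p = 1/(-9639 - 6586) = 1/(-16225) = -1/16225 ≈ -6.1633e-5)
p - Z(-29 - (40 + 21)) = -1/16225 - 1*484 = -1/16225 - 484 = -7852901/16225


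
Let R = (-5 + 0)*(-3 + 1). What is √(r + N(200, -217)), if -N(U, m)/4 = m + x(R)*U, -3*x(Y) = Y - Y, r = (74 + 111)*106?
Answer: √20478 ≈ 143.10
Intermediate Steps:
R = 10 (R = -5*(-2) = 10)
r = 19610 (r = 185*106 = 19610)
x(Y) = 0 (x(Y) = -(Y - Y)/3 = -⅓*0 = 0)
N(U, m) = -4*m (N(U, m) = -4*(m + 0*U) = -4*(m + 0) = -4*m)
√(r + N(200, -217)) = √(19610 - 4*(-217)) = √(19610 + 868) = √20478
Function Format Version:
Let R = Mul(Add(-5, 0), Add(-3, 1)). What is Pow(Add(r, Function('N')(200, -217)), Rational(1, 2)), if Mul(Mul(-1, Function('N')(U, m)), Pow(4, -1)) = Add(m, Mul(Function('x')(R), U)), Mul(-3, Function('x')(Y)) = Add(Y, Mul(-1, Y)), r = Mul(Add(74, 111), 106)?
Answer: Pow(20478, Rational(1, 2)) ≈ 143.10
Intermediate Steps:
R = 10 (R = Mul(-5, -2) = 10)
r = 19610 (r = Mul(185, 106) = 19610)
Function('x')(Y) = 0 (Function('x')(Y) = Mul(Rational(-1, 3), Add(Y, Mul(-1, Y))) = Mul(Rational(-1, 3), 0) = 0)
Function('N')(U, m) = Mul(-4, m) (Function('N')(U, m) = Mul(-4, Add(m, Mul(0, U))) = Mul(-4, Add(m, 0)) = Mul(-4, m))
Pow(Add(r, Function('N')(200, -217)), Rational(1, 2)) = Pow(Add(19610, Mul(-4, -217)), Rational(1, 2)) = Pow(Add(19610, 868), Rational(1, 2)) = Pow(20478, Rational(1, 2))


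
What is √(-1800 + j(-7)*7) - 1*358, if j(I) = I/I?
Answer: -358 + I*√1793 ≈ -358.0 + 42.344*I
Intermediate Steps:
j(I) = 1
√(-1800 + j(-7)*7) - 1*358 = √(-1800 + 1*7) - 1*358 = √(-1800 + 7) - 358 = √(-1793) - 358 = I*√1793 - 358 = -358 + I*√1793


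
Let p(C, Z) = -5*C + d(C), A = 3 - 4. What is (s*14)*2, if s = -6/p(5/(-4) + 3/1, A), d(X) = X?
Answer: 24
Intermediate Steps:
A = -1
p(C, Z) = -4*C (p(C, Z) = -5*C + C = -4*C)
s = 6/7 (s = -6*(-1/(4*(5/(-4) + 3/1))) = -6*(-1/(4*(5*(-1/4) + 3*1))) = -6*(-1/(4*(-5/4 + 3))) = -6/((-4*7/4)) = -6/(-7) = -6*(-1/7) = 6/7 ≈ 0.85714)
(s*14)*2 = ((6/7)*14)*2 = 12*2 = 24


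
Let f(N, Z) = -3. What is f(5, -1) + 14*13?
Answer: 179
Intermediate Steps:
f(5, -1) + 14*13 = -3 + 14*13 = -3 + 182 = 179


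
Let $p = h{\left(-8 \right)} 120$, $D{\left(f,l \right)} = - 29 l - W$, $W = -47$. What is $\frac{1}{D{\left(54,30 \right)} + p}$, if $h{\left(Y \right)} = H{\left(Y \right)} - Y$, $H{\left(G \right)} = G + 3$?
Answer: $- \frac{1}{463} \approx -0.0021598$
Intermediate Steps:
$D{\left(f,l \right)} = 47 - 29 l$ ($D{\left(f,l \right)} = - 29 l - -47 = - 29 l + 47 = 47 - 29 l$)
$H{\left(G \right)} = 3 + G$
$h{\left(Y \right)} = 3$ ($h{\left(Y \right)} = \left(3 + Y\right) - Y = 3$)
$p = 360$ ($p = 3 \cdot 120 = 360$)
$\frac{1}{D{\left(54,30 \right)} + p} = \frac{1}{\left(47 - 870\right) + 360} = \frac{1}{-823 + 360} = \frac{1}{-463} = - \frac{1}{463}$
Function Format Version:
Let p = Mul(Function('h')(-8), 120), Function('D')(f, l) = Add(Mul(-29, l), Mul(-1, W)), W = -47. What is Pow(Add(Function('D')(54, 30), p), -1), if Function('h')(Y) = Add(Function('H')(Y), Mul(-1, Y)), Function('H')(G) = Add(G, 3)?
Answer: Rational(-1, 463) ≈ -0.0021598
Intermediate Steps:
Function('D')(f, l) = Add(47, Mul(-29, l)) (Function('D')(f, l) = Add(Mul(-29, l), Mul(-1, -47)) = Add(Mul(-29, l), 47) = Add(47, Mul(-29, l)))
Function('H')(G) = Add(3, G)
Function('h')(Y) = 3 (Function('h')(Y) = Add(Add(3, Y), Mul(-1, Y)) = 3)
p = 360 (p = Mul(3, 120) = 360)
Pow(Add(Function('D')(54, 30), p), -1) = Pow(Add(Add(47, Mul(-29, 30)), 360), -1) = Pow(Add(Add(47, -870), 360), -1) = Pow(Add(-823, 360), -1) = Pow(-463, -1) = Rational(-1, 463)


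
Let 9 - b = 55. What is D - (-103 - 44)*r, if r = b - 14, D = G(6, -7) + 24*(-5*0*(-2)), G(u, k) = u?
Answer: -8814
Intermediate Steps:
b = -46 (b = 9 - 1*55 = 9 - 55 = -46)
D = 6 (D = 6 + 24*(-5*0*(-2)) = 6 + 24*(0*(-2)) = 6 + 24*0 = 6 + 0 = 6)
r = -60 (r = -46 - 14 = -60)
D - (-103 - 44)*r = 6 - (-103 - 44)*(-60) = 6 - (-147)*(-60) = 6 - 1*8820 = 6 - 8820 = -8814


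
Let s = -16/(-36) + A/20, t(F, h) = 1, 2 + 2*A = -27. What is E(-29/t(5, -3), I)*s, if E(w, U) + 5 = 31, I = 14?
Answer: -1313/180 ≈ -7.2944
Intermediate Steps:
A = -29/2 (A = -1 + (½)*(-27) = -1 - 27/2 = -29/2 ≈ -14.500)
E(w, U) = 26 (E(w, U) = -5 + 31 = 26)
s = -101/360 (s = -16/(-36) - 29/2/20 = -16*(-1/36) - 29/2*1/20 = 4/9 - 29/40 = -101/360 ≈ -0.28056)
E(-29/t(5, -3), I)*s = 26*(-101/360) = -1313/180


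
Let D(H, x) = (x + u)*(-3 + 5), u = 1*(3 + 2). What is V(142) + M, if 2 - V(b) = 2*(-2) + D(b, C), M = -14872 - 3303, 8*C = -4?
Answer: -18178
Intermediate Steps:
C = -½ (C = (⅛)*(-4) = -½ ≈ -0.50000)
u = 5 (u = 1*5 = 5)
D(H, x) = 10 + 2*x (D(H, x) = (x + 5)*(-3 + 5) = (5 + x)*2 = 10 + 2*x)
M = -18175
V(b) = -3 (V(b) = 2 - (2*(-2) + (10 + 2*(-½))) = 2 - (-4 + (10 - 1)) = 2 - (-4 + 9) = 2 - 1*5 = 2 - 5 = -3)
V(142) + M = -3 - 18175 = -18178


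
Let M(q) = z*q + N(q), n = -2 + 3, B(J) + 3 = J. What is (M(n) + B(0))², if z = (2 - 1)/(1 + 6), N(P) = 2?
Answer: 36/49 ≈ 0.73469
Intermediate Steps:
B(J) = -3 + J
n = 1
z = ⅐ (z = 1/7 = 1*(⅐) = ⅐ ≈ 0.14286)
M(q) = 2 + q/7 (M(q) = q/7 + 2 = 2 + q/7)
(M(n) + B(0))² = ((2 + (⅐)*1) + (-3 + 0))² = ((2 + ⅐) - 3)² = (15/7 - 3)² = (-6/7)² = 36/49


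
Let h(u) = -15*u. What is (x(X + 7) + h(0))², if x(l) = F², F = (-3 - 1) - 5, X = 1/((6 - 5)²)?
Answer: 6561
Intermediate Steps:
X = 1 (X = 1/(1²) = 1/1 = 1)
F = -9 (F = -4 - 5 = -9)
x(l) = 81 (x(l) = (-9)² = 81)
(x(X + 7) + h(0))² = (81 - 15*0)² = (81 + 0)² = 81² = 6561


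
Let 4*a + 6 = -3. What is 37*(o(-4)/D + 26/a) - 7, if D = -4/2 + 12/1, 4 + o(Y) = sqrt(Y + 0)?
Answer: -20221/45 + 37*I/5 ≈ -449.36 + 7.4*I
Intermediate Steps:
o(Y) = -4 + sqrt(Y) (o(Y) = -4 + sqrt(Y + 0) = -4 + sqrt(Y))
D = 10 (D = -4*1/2 + 12*1 = -2 + 12 = 10)
a = -9/4 (a = -3/2 + (1/4)*(-3) = -3/2 - 3/4 = -9/4 ≈ -2.2500)
37*(o(-4)/D + 26/a) - 7 = 37*((-4 + sqrt(-4))/10 + 26/(-9/4)) - 7 = 37*((-4 + 2*I)*(1/10) + 26*(-4/9)) - 7 = 37*((-2/5 + I/5) - 104/9) - 7 = 37*(-538/45 + I/5) - 7 = (-19906/45 + 37*I/5) - 7 = -20221/45 + 37*I/5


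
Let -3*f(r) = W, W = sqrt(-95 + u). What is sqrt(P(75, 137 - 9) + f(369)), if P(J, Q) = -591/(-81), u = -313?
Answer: sqrt(591 - 54*I*sqrt(102))/9 ≈ 2.9347 - 1.1472*I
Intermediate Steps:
P(J, Q) = 197/27 (P(J, Q) = -591*(-1/81) = 197/27)
W = 2*I*sqrt(102) (W = sqrt(-95 - 313) = sqrt(-408) = 2*I*sqrt(102) ≈ 20.199*I)
f(r) = -2*I*sqrt(102)/3
sqrt(P(75, 137 - 9) + f(369)) = sqrt(197/27 - 2*I*sqrt(102)/3)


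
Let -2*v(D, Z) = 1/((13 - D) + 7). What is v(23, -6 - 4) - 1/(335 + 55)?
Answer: 32/195 ≈ 0.16410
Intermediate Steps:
v(D, Z) = -1/(2*(20 - D)) (v(D, Z) = -1/(2*((13 - D) + 7)) = -1/(2*(20 - D)))
v(23, -6 - 4) - 1/(335 + 55) = 1/(2*(-20 + 23)) - 1/(335 + 55) = (1/2)/3 - 1/390 = (1/2)*(1/3) - 1*1/390 = 1/6 - 1/390 = 32/195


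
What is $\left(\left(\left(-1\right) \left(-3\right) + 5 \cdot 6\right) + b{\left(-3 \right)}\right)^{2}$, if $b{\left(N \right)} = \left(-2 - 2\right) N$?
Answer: $2025$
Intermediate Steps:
$b{\left(N \right)} = - 4 N$
$\left(\left(\left(-1\right) \left(-3\right) + 5 \cdot 6\right) + b{\left(-3 \right)}\right)^{2} = \left(\left(\left(-1\right) \left(-3\right) + 5 \cdot 6\right) - -12\right)^{2} = \left(\left(3 + 30\right) + 12\right)^{2} = \left(33 + 12\right)^{2} = 45^{2} = 2025$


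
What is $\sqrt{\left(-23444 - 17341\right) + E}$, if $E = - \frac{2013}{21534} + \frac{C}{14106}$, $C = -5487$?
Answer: $\frac{4 i \sqrt{181483771652449239}}{8437739} \approx 201.95 i$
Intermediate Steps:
$E = - \frac{4070901}{8437739}$ ($E = - \frac{2013}{21534} - \frac{5487}{14106} = \left(-2013\right) \frac{1}{21534} - \frac{1829}{4702} = - \frac{671}{7178} - \frac{1829}{4702} = - \frac{4070901}{8437739} \approx -0.48246$)
$\sqrt{\left(-23444 - 17341\right) + E} = \sqrt{\left(-23444 - 17341\right) - \frac{4070901}{8437739}} = \sqrt{-40785 - \frac{4070901}{8437739}} = \sqrt{- \frac{344137256016}{8437739}} = \frac{4 i \sqrt{181483771652449239}}{8437739}$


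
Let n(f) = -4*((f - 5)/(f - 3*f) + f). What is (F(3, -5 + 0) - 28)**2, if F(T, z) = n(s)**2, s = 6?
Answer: 22934521/81 ≈ 2.8314e+5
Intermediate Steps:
n(f) = -4*f + 2*(-5 + f)/f (n(f) = -4*((-5 + f)/((-2*f)) + f) = -4*((-5 + f)*(-1/(2*f)) + f) = -4*(-(-5 + f)/(2*f) + f) = -4*(f - (-5 + f)/(2*f)) = -4*f + 2*(-5 + f)/f)
F(T, z) = 5041/9 (F(T, z) = (2 - 10/6 - 4*6)**2 = (2 - 10*1/6 - 24)**2 = (2 - 5/3 - 24)**2 = (-71/3)**2 = 5041/9)
(F(3, -5 + 0) - 28)**2 = (5041/9 - 28)**2 = (4789/9)**2 = 22934521/81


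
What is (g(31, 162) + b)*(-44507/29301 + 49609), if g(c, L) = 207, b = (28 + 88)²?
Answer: 19859837281726/29301 ≈ 6.7779e+8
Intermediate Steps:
b = 13456 (b = 116² = 13456)
(g(31, 162) + b)*(-44507/29301 + 49609) = (207 + 13456)*(-44507/29301 + 49609) = 13663*(-44507*1/29301 + 49609) = 13663*(-44507/29301 + 49609) = 13663*(1453548802/29301) = 19859837281726/29301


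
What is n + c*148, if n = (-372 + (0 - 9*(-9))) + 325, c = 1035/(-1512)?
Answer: -2827/42 ≈ -67.310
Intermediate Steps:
c = -115/168 (c = 1035*(-1/1512) = -115/168 ≈ -0.68452)
n = 34 (n = (-372 + (0 + 81)) + 325 = (-372 + 81) + 325 = -291 + 325 = 34)
n + c*148 = 34 - 115/168*148 = 34 - 4255/42 = -2827/42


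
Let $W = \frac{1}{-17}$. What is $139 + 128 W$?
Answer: $\frac{2235}{17} \approx 131.47$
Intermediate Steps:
$W = - \frac{1}{17} \approx -0.058824$
$139 + 128 W = 139 + 128 \left(- \frac{1}{17}\right) = 139 - \frac{128}{17} = \frac{2235}{17}$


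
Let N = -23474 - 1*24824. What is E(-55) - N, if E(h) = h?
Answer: 48243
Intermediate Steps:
N = -48298 (N = -23474 - 24824 = -48298)
E(-55) - N = -55 - 1*(-48298) = -55 + 48298 = 48243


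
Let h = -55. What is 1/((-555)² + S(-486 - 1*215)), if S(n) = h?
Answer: 1/307970 ≈ 3.2471e-6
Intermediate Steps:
S(n) = -55
1/((-555)² + S(-486 - 1*215)) = 1/((-555)² - 55) = 1/(308025 - 55) = 1/307970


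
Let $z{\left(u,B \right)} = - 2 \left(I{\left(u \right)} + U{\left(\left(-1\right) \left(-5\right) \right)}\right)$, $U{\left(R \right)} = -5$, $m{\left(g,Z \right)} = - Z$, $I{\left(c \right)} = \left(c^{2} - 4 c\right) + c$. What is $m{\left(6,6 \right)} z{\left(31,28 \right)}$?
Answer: $10356$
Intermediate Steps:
$I{\left(c \right)} = c^{2} - 3 c$
$z{\left(u,B \right)} = 10 - 2 u \left(-3 + u\right)$ ($z{\left(u,B \right)} = - 2 \left(u \left(-3 + u\right) - 5\right) = - 2 \left(-5 + u \left(-3 + u\right)\right) = 10 - 2 u \left(-3 + u\right)$)
$m{\left(6,6 \right)} z{\left(31,28 \right)} = \left(-1\right) 6 \left(10 - 62 \left(-3 + 31\right)\right) = - 6 \left(10 - 62 \cdot 28\right) = - 6 \left(10 - 1736\right) = \left(-6\right) \left(-1726\right) = 10356$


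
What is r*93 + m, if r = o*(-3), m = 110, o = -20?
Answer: 5690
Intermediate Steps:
r = 60 (r = -20*(-3) = 60)
r*93 + m = 60*93 + 110 = 5580 + 110 = 5690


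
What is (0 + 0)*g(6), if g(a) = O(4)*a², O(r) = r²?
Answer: 0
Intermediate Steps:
g(a) = 16*a² (g(a) = 4²*a² = 16*a²)
(0 + 0)*g(6) = (0 + 0)*(16*6²) = 0*(16*36) = 0*576 = 0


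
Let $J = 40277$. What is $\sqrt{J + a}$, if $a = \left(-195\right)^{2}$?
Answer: $7 \sqrt{1598} \approx 279.83$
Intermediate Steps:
$a = 38025$
$\sqrt{J + a} = \sqrt{40277 + 38025} = \sqrt{78302} = 7 \sqrt{1598}$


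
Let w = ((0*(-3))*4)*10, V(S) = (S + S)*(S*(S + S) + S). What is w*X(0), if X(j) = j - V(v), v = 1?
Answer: 0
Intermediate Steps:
V(S) = 2*S*(S + 2*S²) (V(S) = (2*S)*(S*(2*S) + S) = (2*S)*(2*S² + S) = (2*S)*(S + 2*S²) = 2*S*(S + 2*S²))
X(j) = -6 + j (X(j) = j - 1²*(2 + 4*1) = j - (2 + 4) = j - 6 = -6 + j)
w = 0 (w = (0*4)*10 = 0*10 = 0)
w*X(0) = 0*(-6 + 0) = 0*(-6) = 0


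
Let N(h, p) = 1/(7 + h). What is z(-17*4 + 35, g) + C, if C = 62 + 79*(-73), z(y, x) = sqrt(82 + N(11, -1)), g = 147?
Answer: -5705 + sqrt(2954)/6 ≈ -5695.9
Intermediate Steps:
z(y, x) = sqrt(2954)/6 (z(y, x) = sqrt(82 + 1/(7 + 11)) = sqrt(82 + 1/18) = sqrt(1477/18) = sqrt(2954)/6)
C = -5705 (C = 62 - 5767 = -5705)
z(-17*4 + 35, g) + C = sqrt(2954)/6 - 5705 = -5705 + sqrt(2954)/6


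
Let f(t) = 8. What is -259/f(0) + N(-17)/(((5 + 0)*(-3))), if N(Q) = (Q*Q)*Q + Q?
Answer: 7111/24 ≈ 296.29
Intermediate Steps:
N(Q) = Q + Q**3 (N(Q) = Q**2*Q + Q = Q**3 + Q = Q + Q**3)
-259/f(0) + N(-17)/(((5 + 0)*(-3))) = -259/8 + (-17 + (-17)**3)/(((5 + 0)*(-3))) = -259*1/8 + (-17 - 4913)/((5*(-3))) = -259/8 - 4930/(-15) = -259/8 - 4930*(-1/15) = -259/8 + 986/3 = 7111/24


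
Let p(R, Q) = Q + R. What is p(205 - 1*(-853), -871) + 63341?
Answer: 63528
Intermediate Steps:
p(205 - 1*(-853), -871) + 63341 = (-871 + (205 - 1*(-853))) + 63341 = (-871 + (205 + 853)) + 63341 = (-871 + 1058) + 63341 = 187 + 63341 = 63528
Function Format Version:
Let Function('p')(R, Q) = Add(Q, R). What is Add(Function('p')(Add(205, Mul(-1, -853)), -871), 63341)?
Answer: 63528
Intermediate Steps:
Add(Function('p')(Add(205, Mul(-1, -853)), -871), 63341) = Add(Add(-871, Add(205, Mul(-1, -853))), 63341) = Add(Add(-871, Add(205, 853)), 63341) = Add(Add(-871, 1058), 63341) = Add(187, 63341) = 63528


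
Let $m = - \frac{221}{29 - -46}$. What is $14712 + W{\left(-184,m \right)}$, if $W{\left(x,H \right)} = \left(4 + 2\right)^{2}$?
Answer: $14748$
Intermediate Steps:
$m = - \frac{221}{75}$ ($m = - \frac{221}{29 + 46} = - \frac{221}{75} \approx -2.9467$)
$W{\left(x,H \right)} = 36$ ($W{\left(x,H \right)} = 6^{2} = 36$)
$14712 + W{\left(-184,m \right)} = 14712 + 36 = 14748$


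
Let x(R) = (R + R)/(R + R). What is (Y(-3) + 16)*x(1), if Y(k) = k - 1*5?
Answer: 8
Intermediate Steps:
x(R) = 1 (x(R) = (2*R)/((2*R)) = (2*R)*(1/(2*R)) = 1)
Y(k) = -5 + k (Y(k) = k - 5 = -5 + k)
(Y(-3) + 16)*x(1) = ((-5 - 3) + 16)*1 = (-8 + 16)*1 = 8*1 = 8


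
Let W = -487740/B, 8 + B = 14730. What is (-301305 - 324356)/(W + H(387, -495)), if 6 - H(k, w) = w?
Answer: -4605490621/3443991 ≈ -1337.3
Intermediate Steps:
B = 14722 (B = -8 + 14730 = 14722)
H(k, w) = 6 - w
W = -243870/7361 (W = -487740/14722 = -487740*1/14722 = -243870/7361 ≈ -33.130)
(-301305 - 324356)/(W + H(387, -495)) = (-301305 - 324356)/(-243870/7361 + (6 - 1*(-495))) = -625661/(-243870/7361 + (6 + 495)) = -625661/(-243870/7361 + 501) = -625661/3443991/7361 = -625661*7361/3443991 = -4605490621/3443991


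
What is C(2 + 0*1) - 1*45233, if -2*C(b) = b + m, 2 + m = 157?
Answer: -90623/2 ≈ -45312.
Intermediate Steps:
m = 155 (m = -2 + 157 = 155)
C(b) = -155/2 - b/2 (C(b) = -(b + 155)/2 = -(155 + b)/2 = -155/2 - b/2)
C(2 + 0*1) - 1*45233 = (-155/2 - (2 + 0*1)/2) - 1*45233 = (-155/2 - (2 + 0)/2) - 45233 = (-155/2 - 1/2*2) - 45233 = (-155/2 - 1) - 45233 = -157/2 - 45233 = -90623/2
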